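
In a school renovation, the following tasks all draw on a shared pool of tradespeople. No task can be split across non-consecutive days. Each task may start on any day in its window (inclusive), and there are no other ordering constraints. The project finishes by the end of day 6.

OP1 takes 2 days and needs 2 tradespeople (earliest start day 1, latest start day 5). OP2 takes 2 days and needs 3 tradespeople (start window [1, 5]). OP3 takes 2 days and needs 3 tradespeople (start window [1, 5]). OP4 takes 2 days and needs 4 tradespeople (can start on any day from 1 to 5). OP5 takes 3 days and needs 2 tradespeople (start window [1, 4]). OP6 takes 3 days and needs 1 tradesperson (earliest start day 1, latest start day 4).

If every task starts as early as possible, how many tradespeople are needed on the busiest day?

15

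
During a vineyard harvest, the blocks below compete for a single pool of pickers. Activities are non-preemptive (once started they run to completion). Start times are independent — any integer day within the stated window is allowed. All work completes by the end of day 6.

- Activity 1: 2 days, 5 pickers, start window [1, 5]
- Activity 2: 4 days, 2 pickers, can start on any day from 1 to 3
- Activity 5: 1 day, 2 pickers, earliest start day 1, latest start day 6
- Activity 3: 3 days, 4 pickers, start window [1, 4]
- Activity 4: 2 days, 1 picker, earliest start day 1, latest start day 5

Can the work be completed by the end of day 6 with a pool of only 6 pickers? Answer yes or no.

yes

Schedule Activity 1@1, Activity 2@3, Activity 5@3, Activity 3@4, Activity 4@1: d1:6  d2:6  d3:4  d4:6  d5:6  d6:6 — peak 6 ≤ 6.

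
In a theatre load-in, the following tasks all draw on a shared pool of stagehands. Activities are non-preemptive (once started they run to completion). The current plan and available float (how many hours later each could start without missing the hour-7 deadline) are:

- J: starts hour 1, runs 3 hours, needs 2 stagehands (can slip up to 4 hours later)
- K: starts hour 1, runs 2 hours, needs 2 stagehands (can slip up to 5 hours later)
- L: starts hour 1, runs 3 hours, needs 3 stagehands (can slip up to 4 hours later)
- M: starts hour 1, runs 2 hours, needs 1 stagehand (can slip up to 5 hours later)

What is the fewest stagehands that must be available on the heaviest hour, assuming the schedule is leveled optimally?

Early-start (J@1, K@1, L@1, M@1) gives peak 8: h1:8  h2:8  h3:5  h4:0  h5:0  h6:0  h7:0.
Shift L→4, M→3.
Schedule J@1, K@1, L@4, M@3: h1:4  h2:4  h3:3  h4:4  h5:3  h6:3  h7:0 — peak 4.

4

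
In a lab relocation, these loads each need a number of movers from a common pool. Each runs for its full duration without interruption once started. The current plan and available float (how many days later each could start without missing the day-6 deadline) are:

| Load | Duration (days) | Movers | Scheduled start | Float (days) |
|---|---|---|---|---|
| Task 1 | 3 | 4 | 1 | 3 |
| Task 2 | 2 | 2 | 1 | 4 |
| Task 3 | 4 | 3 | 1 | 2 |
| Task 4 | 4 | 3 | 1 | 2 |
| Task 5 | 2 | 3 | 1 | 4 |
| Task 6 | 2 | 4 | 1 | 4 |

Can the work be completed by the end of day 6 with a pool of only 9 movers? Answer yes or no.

no

The minimum achievable peak is 10; 9 < 10, so no feasible schedule stays within the cap.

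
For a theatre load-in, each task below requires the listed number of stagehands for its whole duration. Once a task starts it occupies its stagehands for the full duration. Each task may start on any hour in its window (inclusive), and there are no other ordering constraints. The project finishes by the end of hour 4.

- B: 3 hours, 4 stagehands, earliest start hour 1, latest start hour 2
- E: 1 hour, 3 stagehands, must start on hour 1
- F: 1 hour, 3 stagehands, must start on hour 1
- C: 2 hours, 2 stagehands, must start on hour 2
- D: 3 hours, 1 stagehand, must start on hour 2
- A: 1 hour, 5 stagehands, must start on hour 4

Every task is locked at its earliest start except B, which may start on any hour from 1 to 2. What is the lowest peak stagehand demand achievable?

B@1: h1:10  h2:7  h3:7  h4:6 → peak 10
B@2: h1:6  h2:7  h3:7  h4:10 → peak 10
Best is B@1, peak 10.

10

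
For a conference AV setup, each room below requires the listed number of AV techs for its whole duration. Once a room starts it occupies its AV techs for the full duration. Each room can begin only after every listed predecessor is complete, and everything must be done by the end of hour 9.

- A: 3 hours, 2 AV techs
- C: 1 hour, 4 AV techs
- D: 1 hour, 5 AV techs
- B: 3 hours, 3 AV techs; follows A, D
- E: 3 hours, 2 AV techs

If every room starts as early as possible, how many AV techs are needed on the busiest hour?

Early-start schedule: A@1, C@1, D@1, B@4, E@1.
Load per hour: hour 1: 13, hour 2: 4, hour 3: 4, hour 4: 3, hour 5: 3, hour 6: 3, hour 7: 0, hour 8: 0, hour 9: 0.
Peak is 13.

13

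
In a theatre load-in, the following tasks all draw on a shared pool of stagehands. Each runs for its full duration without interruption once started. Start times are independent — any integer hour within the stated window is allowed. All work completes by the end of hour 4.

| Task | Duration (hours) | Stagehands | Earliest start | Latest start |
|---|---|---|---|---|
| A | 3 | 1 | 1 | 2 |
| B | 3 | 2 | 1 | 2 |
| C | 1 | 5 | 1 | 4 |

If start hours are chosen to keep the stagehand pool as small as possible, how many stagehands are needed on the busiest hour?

Early-start (A@1, B@1, C@1) gives peak 8: h1:8  h2:3  h3:3  h4:0.
Shift C→4.
Schedule A@1, B@1, C@4: h1:3  h2:3  h3:3  h4:5 — peak 5.
No arrangement of the 16 feasible schedules does better.

5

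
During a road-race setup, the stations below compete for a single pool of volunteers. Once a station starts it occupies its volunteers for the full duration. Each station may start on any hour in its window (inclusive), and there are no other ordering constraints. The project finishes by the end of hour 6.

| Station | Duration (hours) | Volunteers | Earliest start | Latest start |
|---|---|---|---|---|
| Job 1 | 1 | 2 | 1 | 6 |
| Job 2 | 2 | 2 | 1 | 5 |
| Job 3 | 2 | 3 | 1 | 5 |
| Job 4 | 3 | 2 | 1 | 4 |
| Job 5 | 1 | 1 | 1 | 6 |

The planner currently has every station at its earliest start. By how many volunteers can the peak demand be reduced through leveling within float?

Early-start peak: h1:10  h2:7  h3:2  h4:0  h5:0  h6:0 ⇒ 10.
Leveled (Job 1@1, Job 2@1, Job 3@5, Job 4@2, Job 5@3): h1:4  h2:4  h3:3  h4:2  h5:3  h6:3 ⇒ 4.
Reduction 10 − 4 = 6.

6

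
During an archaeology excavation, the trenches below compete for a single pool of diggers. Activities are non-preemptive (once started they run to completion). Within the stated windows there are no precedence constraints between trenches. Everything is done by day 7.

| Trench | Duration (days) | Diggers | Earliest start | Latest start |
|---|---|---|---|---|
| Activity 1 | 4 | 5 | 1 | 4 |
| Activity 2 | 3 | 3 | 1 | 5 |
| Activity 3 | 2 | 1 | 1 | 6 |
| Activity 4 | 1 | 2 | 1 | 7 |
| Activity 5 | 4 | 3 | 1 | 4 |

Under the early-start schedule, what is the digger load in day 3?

11

At early start, day 3 has: Activity 1, Activity 2, Activity 5.
Demand: 5 + 3 + 3 = 11.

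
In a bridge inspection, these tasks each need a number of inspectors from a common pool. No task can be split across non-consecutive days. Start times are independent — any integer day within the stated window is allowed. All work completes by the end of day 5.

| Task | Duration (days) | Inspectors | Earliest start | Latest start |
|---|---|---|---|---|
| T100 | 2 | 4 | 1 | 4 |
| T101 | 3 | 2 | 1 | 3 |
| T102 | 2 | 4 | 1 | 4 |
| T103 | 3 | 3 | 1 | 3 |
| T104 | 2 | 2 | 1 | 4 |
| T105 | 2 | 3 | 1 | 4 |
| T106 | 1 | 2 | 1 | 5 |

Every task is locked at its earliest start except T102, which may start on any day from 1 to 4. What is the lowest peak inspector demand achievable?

T102@1: d1:20  d2:18  d3:5  d4:0  d5:0 → peak 20
T102@2: d1:16  d2:18  d3:9  d4:0  d5:0 → peak 18
T102@3: d1:16  d2:14  d3:9  d4:4  d5:0 → peak 16
T102@4: d1:16  d2:14  d3:5  d4:4  d5:4 → peak 16
Best is T102@3, peak 16.

16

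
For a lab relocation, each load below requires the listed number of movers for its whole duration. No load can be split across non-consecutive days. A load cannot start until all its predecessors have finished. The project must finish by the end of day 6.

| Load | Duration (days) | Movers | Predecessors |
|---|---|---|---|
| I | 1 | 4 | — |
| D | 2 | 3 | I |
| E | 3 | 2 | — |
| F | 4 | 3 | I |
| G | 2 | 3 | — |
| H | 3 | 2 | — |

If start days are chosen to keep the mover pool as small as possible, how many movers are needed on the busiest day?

7

Early-start (I@1, D@2, E@1, F@2, G@1, H@1) gives peak 13: d1:11  d2:13  d3:10  d4:3  d5:3  d6:0.
Shift E→4, F→3, H→4.
Schedule I@1, D@2, E@4, F@3, G@1, H@4: d1:7  d2:6  d3:6  d4:7  d5:7  d6:7 — peak 7.
Total mover-days = 40 over 6 days ⇒ peak ≥ ⌈40/6⌉ = 7, so 7 is optimal.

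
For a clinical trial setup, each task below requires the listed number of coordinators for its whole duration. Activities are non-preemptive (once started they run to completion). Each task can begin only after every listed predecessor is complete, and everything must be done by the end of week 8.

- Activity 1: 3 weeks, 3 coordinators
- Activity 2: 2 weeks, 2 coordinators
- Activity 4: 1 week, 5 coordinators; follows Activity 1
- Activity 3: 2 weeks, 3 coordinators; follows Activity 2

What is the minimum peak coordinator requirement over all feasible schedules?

5

Early-start (Activity 1@1, Activity 2@1, Activity 4@4, Activity 3@3) gives peak 8: w1:5  w2:5  w3:6  w4:8  w5:0  w6:0  w7:0  w8:0.
Shift Activity 3→5.
Schedule Activity 1@1, Activity 2@1, Activity 4@4, Activity 3@5: w1:5  w2:5  w3:3  w4:5  w5:3  w6:3  w7:0  w8:0 — peak 5.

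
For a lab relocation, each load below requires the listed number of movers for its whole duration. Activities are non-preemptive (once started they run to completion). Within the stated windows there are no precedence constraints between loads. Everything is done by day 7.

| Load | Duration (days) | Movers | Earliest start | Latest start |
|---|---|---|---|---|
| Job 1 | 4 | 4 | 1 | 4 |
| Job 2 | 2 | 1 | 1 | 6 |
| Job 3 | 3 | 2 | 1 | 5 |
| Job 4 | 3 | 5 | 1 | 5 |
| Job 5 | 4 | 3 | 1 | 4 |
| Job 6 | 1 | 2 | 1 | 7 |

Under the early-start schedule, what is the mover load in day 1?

17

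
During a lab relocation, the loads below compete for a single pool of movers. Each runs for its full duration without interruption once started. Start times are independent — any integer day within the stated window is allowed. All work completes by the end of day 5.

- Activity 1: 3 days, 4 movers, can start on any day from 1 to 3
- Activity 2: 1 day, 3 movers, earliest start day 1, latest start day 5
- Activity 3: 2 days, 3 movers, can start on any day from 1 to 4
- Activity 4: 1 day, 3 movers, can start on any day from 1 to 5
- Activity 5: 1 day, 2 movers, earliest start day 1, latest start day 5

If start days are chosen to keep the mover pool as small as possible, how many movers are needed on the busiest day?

6

Early-start (Activity 1@1, Activity 2@1, Activity 3@1, Activity 4@1, Activity 5@1) gives peak 15: d1:15  d2:7  d3:4  d4:0  d5:0.
Shift Activity 2→4, Activity 3→4, Activity 4→5.
Schedule Activity 1@1, Activity 2@4, Activity 3@4, Activity 4@5, Activity 5@1: d1:6  d2:4  d3:4  d4:6  d5:6 — peak 6.
Total mover-days = 26 over 5 days ⇒ peak ≥ ⌈26/5⌉ = 6, so 6 is optimal.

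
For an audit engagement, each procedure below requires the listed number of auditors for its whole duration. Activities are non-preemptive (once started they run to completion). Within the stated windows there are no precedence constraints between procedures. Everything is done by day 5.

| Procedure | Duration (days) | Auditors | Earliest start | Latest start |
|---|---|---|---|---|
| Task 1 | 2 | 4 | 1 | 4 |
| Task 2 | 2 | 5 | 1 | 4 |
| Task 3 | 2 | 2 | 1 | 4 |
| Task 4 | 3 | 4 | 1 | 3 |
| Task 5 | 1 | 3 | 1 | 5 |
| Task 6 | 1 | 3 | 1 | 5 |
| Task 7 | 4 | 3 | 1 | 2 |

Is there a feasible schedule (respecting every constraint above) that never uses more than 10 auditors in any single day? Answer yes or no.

Total auditor-days = 52; over 5 days the average is 52/5 > 10, so some day must exceed 10.

no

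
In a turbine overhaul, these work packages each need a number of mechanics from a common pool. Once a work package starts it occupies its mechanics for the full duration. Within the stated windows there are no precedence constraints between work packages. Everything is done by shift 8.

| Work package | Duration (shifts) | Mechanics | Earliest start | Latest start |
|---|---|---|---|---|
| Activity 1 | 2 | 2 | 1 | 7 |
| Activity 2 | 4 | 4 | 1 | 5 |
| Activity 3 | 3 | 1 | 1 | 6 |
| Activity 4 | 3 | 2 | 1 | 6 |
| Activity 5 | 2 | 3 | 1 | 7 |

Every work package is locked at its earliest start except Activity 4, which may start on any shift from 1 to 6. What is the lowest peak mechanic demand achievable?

Activity 4@1: s1:12  s2:12  s3:7  s4:4  s5:0  s6:0  s7:0  s8:0 → peak 12
Activity 4@2: s1:10  s2:12  s3:7  s4:6  s5:0  s6:0  s7:0  s8:0 → peak 12
Activity 4@3: s1:10  s2:10  s3:7  s4:6  s5:2  s6:0  s7:0  s8:0 → peak 10
Activity 4@4: s1:10  s2:10  s3:5  s4:6  s5:2  s6:2  s7:0  s8:0 → peak 10
Activity 4@5: s1:10  s2:10  s3:5  s4:4  s5:2  s6:2  s7:2  s8:0 → peak 10
Activity 4@6: s1:10  s2:10  s3:5  s4:4  s5:0  s6:2  s7:2  s8:2 → peak 10
Best is Activity 4@3, peak 10.

10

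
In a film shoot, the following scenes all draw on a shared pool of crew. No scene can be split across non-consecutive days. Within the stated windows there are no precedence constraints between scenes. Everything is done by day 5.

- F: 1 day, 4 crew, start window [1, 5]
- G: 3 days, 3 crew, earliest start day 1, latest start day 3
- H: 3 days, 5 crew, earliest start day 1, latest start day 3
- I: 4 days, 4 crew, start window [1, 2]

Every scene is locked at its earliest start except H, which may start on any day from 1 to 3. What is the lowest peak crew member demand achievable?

12

H@1: d1:16  d2:12  d3:12  d4:4  d5:0 → peak 16
H@2: d1:11  d2:12  d3:12  d4:9  d5:0 → peak 12
H@3: d1:11  d2:7  d3:12  d4:9  d5:5 → peak 12
Best is H@2, peak 12.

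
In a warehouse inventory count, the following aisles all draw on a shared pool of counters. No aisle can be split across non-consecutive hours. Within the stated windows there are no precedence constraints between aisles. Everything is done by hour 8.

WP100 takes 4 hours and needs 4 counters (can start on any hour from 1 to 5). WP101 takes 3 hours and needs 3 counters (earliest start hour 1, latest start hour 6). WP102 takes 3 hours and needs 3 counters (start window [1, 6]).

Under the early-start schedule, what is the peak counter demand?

10

Early-start schedule: WP100@1, WP101@1, WP102@1.
Load per hour: hour 1: 10, hour 2: 10, hour 3: 10, hour 4: 4, hour 5: 0, hour 6: 0, hour 7: 0, hour 8: 0.
Peak is 10.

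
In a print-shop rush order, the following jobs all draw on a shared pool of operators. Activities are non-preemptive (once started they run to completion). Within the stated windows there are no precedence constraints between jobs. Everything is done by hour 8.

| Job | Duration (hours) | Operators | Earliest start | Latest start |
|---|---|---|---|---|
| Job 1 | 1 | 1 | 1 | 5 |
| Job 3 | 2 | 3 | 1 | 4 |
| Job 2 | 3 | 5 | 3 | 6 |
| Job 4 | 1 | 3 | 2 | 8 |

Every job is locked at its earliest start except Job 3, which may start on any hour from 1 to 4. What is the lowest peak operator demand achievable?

Job 3@1: h1:4  h2:6  h3:5  h4:5  h5:5  h6:0  h7:0  h8:0 → peak 6
Job 3@2: h1:1  h2:6  h3:8  h4:5  h5:5  h6:0  h7:0  h8:0 → peak 8
Job 3@3: h1:1  h2:3  h3:8  h4:8  h5:5  h6:0  h7:0  h8:0 → peak 8
Job 3@4: h1:1  h2:3  h3:5  h4:8  h5:8  h6:0  h7:0  h8:0 → peak 8
Best is Job 3@1, peak 6.

6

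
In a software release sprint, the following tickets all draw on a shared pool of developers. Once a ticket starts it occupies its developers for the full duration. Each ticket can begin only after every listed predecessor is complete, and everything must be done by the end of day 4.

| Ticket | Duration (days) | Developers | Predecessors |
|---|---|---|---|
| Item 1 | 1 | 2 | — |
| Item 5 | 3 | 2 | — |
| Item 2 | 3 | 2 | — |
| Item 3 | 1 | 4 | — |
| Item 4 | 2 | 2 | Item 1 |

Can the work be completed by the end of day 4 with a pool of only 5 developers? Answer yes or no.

Total developer-days = 22; over 4 days the average is 22/4 > 5, so some day must exceed 5.

no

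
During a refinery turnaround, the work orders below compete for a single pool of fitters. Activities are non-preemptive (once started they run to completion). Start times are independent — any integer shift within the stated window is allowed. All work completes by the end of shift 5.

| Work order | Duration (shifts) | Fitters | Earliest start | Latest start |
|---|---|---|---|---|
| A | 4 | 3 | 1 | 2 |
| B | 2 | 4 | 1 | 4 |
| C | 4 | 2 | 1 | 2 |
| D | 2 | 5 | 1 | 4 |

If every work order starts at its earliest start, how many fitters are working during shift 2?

14

At early start, shift 2 has: A, B, C, D.
Demand: 3 + 4 + 2 + 5 = 14.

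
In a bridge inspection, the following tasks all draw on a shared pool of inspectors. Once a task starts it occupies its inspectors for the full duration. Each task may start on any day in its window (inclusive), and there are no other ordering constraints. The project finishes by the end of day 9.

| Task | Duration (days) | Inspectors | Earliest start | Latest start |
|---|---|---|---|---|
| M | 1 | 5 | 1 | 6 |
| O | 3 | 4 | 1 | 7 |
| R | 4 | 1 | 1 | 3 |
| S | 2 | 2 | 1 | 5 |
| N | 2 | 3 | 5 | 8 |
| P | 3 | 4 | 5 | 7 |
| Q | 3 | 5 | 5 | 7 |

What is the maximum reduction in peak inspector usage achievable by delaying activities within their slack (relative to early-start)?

3

Early-start peak: d1:12  d2:7  d3:5  d4:1  d5:12  d6:12  d7:9  d8:0  d9:0 ⇒ 12.
Leveled (M@1, O@1, R@2, S@2, N@5, P@5, Q@7): d1:9  d2:7  d3:7  d4:1  d5:8  d6:7  d7:9  d8:5  d9:5 ⇒ 9.
Reduction 12 − 9 = 3.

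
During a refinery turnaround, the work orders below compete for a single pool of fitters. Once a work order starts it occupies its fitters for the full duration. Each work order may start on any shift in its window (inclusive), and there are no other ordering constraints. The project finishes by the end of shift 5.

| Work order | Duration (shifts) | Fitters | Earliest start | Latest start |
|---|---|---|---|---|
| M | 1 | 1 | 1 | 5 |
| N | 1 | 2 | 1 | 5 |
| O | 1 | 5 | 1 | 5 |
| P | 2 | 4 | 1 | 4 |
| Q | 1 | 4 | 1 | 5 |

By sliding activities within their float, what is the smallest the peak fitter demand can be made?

Early-start (M@1, N@1, O@1, P@1, Q@1) gives peak 16: s1:16  s2:4  s3:0  s4:0  s5:0.
Shift O→2, P→3, Q→5.
Schedule M@1, N@1, O@2, P@3, Q@5: s1:3  s2:5  s3:4  s4:4  s5:4 — peak 5.

5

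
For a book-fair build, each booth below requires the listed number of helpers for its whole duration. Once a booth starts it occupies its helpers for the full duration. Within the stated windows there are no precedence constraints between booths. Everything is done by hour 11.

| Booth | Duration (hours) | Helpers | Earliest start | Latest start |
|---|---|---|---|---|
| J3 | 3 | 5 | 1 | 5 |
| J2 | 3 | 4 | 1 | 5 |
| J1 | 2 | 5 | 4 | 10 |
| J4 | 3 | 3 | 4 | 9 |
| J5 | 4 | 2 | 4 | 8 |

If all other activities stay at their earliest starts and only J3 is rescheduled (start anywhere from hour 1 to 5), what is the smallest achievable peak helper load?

10

J3@1: h1:9  h2:9  h3:9  h4:10  h5:10  h6:5  h7:2  h8:0  h9:0  h10:0  h11:0 → peak 10
J3@2: h1:4  h2:9  h3:9  h4:15  h5:10  h6:5  h7:2  h8:0  h9:0  h10:0  h11:0 → peak 15
J3@3: h1:4  h2:4  h3:9  h4:15  h5:15  h6:5  h7:2  h8:0  h9:0  h10:0  h11:0 → peak 15
J3@4: h1:4  h2:4  h3:4  h4:15  h5:15  h6:10  h7:2  h8:0  h9:0  h10:0  h11:0 → peak 15
J3@5: h1:4  h2:4  h3:4  h4:10  h5:15  h6:10  h7:7  h8:0  h9:0  h10:0  h11:0 → peak 15
Best is J3@1, peak 10.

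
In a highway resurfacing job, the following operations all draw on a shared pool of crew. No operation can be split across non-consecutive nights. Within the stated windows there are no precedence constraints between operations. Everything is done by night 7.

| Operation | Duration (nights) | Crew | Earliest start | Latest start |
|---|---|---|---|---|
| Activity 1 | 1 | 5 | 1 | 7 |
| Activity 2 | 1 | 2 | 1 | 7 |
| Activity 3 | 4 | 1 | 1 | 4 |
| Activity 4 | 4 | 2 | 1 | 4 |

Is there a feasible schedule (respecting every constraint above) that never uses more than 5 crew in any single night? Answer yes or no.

Schedule Activity 1@1, Activity 2@2, Activity 3@2, Activity 4@2: n1:5  n2:5  n3:3  n4:3  n5:3  n6:0  n7:0 — peak 5 ≤ 5.

yes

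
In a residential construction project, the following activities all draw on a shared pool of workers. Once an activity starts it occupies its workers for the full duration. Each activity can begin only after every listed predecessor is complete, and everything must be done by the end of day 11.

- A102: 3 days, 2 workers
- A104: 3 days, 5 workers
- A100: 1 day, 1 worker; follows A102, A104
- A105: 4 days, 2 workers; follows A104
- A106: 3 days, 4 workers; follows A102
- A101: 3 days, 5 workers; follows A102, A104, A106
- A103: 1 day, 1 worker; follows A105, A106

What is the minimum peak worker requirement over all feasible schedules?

7

Schedule A102@1, A104@1, A100@4, A105@4, A106@4, A101@7, A103@8: d1:7  d2:7  d3:7  d4:7  d5:6  d6:6  d7:7  d8:6  d9:5  d10:0  d11:0 — peak 7.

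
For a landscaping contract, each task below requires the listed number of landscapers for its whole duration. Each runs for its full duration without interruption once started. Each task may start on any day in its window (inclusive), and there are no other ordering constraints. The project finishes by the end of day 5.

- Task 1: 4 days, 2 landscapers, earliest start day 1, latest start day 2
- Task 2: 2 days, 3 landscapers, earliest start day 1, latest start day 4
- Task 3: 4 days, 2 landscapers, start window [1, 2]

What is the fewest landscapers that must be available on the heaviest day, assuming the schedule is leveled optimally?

Schedule Task 1@1, Task 2@1, Task 3@1: d1:7  d2:7  d3:4  d4:4  d5:0 — peak 7.
No arrangement of the 16 feasible schedules does better.

7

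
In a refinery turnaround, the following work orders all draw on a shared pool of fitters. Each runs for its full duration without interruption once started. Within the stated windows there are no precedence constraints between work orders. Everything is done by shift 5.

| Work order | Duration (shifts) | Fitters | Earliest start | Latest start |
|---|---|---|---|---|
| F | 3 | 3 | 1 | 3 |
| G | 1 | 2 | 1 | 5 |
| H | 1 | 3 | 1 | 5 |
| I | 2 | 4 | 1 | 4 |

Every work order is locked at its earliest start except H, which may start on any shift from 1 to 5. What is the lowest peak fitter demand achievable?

H@1: s1:12  s2:7  s3:3  s4:0  s5:0 → peak 12
H@2: s1:9  s2:10  s3:3  s4:0  s5:0 → peak 10
H@3: s1:9  s2:7  s3:6  s4:0  s5:0 → peak 9
H@4: s1:9  s2:7  s3:3  s4:3  s5:0 → peak 9
H@5: s1:9  s2:7  s3:3  s4:0  s5:3 → peak 9
Best is H@3, peak 9.

9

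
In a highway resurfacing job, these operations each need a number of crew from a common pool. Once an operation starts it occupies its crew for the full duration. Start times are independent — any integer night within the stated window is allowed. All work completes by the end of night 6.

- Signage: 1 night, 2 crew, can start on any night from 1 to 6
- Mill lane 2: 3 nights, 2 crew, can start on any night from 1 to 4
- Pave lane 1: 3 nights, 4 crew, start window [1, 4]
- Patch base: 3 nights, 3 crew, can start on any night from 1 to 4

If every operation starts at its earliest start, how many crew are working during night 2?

9

At early start, night 2 has: Mill lane 2, Pave lane 1, Patch base.
Demand: 2 + 4 + 3 = 9.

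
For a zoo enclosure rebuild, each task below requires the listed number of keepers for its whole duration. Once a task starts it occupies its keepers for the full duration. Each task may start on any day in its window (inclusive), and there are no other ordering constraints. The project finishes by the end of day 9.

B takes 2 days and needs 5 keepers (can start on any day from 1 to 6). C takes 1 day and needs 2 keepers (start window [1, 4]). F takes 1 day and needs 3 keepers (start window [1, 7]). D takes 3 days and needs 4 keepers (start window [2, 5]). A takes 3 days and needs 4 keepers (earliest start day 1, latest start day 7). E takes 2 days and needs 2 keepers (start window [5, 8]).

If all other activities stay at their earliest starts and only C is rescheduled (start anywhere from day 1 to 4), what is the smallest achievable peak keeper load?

13

C@1: d1:14  d2:13  d3:8  d4:4  d5:2  d6:2  d7:0  d8:0  d9:0 → peak 14
C@2: d1:12  d2:15  d3:8  d4:4  d5:2  d6:2  d7:0  d8:0  d9:0 → peak 15
C@3: d1:12  d2:13  d3:10  d4:4  d5:2  d6:2  d7:0  d8:0  d9:0 → peak 13
C@4: d1:12  d2:13  d3:8  d4:6  d5:2  d6:2  d7:0  d8:0  d9:0 → peak 13
Best is C@3, peak 13.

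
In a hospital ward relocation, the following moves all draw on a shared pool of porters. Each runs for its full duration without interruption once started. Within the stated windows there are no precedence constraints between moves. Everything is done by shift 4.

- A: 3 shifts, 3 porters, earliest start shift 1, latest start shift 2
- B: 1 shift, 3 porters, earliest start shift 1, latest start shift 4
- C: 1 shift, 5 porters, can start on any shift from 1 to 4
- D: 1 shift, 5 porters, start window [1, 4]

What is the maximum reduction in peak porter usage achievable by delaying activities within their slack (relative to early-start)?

8

Early-start peak: s1:16  s2:3  s3:3  s4:0 ⇒ 16.
Leveled (A@1, B@1, C@2, D@3): s1:6  s2:8  s3:8  s4:0 ⇒ 8.
Reduction 16 − 8 = 8.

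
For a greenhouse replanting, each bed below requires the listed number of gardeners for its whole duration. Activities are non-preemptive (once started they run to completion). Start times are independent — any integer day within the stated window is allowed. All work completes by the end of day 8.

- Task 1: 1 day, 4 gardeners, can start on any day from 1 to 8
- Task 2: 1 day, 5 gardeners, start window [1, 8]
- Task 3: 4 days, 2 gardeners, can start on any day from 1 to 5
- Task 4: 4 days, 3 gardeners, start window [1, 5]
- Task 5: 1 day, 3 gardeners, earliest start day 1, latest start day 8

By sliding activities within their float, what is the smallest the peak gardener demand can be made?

Early-start (Task 1@1, Task 2@1, Task 3@1, Task 4@1, Task 5@1) gives peak 17: d1:17  d2:5  d3:5  d4:5  d5:0  d6:0  d7:0  d8:0.
Shift Task 2→2, Task 3→3, Task 4→3, Task 5→7.
Schedule Task 1@1, Task 2@2, Task 3@3, Task 4@3, Task 5@7: d1:4  d2:5  d3:5  d4:5  d5:5  d6:5  d7:3  d8:0 — peak 5.

5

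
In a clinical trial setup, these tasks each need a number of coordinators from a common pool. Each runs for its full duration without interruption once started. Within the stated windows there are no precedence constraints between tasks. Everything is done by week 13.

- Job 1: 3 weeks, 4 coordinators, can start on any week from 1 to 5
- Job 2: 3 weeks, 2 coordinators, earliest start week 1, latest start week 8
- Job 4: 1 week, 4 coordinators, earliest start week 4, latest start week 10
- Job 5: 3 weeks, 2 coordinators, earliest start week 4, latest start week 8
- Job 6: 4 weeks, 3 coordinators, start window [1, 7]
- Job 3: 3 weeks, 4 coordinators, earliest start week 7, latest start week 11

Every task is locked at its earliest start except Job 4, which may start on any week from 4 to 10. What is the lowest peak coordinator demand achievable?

Job 4@4: w1:9  w2:9  w3:9  w4:9  w5:2  w6:2  w7:4  w8:4  w9:4  w10:0  w11:0  w12:0  w13:0 → peak 9
Job 4@5: w1:9  w2:9  w3:9  w4:5  w5:6  w6:2  w7:4  w8:4  w9:4  w10:0  w11:0  w12:0  w13:0 → peak 9
Job 4@6: w1:9  w2:9  w3:9  w4:5  w5:2  w6:6  w7:4  w8:4  w9:4  w10:0  w11:0  w12:0  w13:0 → peak 9
Job 4@7: w1:9  w2:9  w3:9  w4:5  w5:2  w6:2  w7:8  w8:4  w9:4  w10:0  w11:0  w12:0  w13:0 → peak 9
Job 4@8: w1:9  w2:9  w3:9  w4:5  w5:2  w6:2  w7:4  w8:8  w9:4  w10:0  w11:0  w12:0  w13:0 → peak 9
Job 4@9: w1:9  w2:9  w3:9  w4:5  w5:2  w6:2  w7:4  w8:4  w9:8  w10:0  w11:0  w12:0  w13:0 → peak 9
Job 4@10: w1:9  w2:9  w3:9  w4:5  w5:2  w6:2  w7:4  w8:4  w9:4  w10:4  w11:0  w12:0  w13:0 → peak 9
Best is Job 4@4, peak 9.

9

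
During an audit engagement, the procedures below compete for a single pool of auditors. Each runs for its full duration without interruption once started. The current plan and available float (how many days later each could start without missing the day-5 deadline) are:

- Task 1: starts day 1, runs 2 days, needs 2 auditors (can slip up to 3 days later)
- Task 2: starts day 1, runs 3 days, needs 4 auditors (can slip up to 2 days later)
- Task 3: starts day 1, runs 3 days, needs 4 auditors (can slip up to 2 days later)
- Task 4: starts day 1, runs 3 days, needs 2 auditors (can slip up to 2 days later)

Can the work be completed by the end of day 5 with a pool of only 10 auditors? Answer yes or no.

Schedule Task 1@1, Task 2@1, Task 3@1, Task 4@3: d1:10  d2:10  d3:10  d4:2  d5:2 — peak 10 ≤ 10.

yes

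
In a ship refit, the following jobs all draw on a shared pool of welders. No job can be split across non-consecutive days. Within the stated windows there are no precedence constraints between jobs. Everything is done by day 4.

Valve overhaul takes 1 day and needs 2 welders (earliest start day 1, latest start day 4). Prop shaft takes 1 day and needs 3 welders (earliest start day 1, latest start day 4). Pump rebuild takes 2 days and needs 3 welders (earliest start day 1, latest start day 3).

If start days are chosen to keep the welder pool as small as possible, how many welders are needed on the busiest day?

3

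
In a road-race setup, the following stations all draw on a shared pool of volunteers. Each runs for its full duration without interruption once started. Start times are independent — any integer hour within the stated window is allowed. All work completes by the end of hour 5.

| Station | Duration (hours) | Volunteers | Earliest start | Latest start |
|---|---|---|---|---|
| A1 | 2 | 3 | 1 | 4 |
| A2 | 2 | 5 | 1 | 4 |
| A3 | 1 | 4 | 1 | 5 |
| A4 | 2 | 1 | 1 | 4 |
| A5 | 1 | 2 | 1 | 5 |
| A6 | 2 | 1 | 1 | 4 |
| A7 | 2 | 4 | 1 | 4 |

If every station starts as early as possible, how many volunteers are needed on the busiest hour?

Early-start schedule: A1@1, A2@1, A3@1, A4@1, A5@1, A6@1, A7@1.
Load per hour: hour 1: 20, hour 2: 14, hour 3: 0, hour 4: 0, hour 5: 0.
Peak is 20.

20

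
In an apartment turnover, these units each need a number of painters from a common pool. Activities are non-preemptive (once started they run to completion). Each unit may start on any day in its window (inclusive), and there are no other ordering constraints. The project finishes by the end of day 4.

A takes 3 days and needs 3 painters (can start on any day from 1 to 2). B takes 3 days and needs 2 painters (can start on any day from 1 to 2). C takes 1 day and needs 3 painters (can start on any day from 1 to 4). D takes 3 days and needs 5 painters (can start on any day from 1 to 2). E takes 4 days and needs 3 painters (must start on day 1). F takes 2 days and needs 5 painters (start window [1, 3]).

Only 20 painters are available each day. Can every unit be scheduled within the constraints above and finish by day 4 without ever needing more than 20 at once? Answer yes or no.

yes

Schedule A@1, B@1, C@1, D@1, E@1, F@2: d1:16  d2:18  d3:18  d4:3 — peak 18 ≤ 20.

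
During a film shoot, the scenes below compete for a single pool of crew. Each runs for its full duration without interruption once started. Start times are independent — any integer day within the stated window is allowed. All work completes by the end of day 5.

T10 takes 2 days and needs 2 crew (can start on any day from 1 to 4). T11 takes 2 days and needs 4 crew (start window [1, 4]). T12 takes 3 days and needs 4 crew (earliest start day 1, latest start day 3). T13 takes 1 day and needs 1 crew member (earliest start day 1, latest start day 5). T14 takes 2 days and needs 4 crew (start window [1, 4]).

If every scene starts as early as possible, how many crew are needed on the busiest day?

15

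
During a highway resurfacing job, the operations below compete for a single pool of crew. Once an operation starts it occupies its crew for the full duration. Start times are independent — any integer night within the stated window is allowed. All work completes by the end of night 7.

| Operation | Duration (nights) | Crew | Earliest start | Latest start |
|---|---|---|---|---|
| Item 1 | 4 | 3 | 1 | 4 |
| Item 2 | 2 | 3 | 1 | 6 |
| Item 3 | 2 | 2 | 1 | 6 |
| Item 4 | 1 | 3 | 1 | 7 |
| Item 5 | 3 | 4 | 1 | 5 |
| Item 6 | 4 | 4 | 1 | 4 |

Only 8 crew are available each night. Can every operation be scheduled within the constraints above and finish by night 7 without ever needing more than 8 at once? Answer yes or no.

Schedule Item 1@1, Item 2@1, Item 3@1, Item 4@3, Item 5@5, Item 6@4: n1:8  n2:8  n3:6  n4:7  n5:8  n6:8  n7:8 — peak 8 ≤ 8.

yes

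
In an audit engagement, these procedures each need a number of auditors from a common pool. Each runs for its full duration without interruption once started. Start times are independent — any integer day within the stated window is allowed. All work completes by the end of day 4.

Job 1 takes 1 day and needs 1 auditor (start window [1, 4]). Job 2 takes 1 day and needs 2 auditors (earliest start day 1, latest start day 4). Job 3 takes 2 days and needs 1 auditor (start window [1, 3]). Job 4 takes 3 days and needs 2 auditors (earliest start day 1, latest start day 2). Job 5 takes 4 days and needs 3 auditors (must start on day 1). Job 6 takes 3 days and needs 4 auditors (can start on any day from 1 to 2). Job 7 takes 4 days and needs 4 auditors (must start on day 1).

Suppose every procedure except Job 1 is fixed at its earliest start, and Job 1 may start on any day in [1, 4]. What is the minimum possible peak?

Job 1@1: d1:17  d2:14  d3:13  d4:7 → peak 17
Job 1@2: d1:16  d2:15  d3:13  d4:7 → peak 16
Job 1@3: d1:16  d2:14  d3:14  d4:7 → peak 16
Job 1@4: d1:16  d2:14  d3:13  d4:8 → peak 16
Best is Job 1@2, peak 16.

16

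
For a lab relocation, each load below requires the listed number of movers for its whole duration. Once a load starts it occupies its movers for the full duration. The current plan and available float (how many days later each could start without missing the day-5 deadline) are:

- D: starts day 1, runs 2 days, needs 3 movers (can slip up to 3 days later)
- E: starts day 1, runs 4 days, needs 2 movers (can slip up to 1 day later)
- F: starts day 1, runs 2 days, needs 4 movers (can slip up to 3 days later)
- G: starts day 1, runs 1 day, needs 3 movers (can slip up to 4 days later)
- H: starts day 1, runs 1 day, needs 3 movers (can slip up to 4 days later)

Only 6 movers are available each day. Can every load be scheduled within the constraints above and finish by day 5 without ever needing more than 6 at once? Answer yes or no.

yes

Schedule D@1, E@1, F@3, G@5, H@5: d1:5  d2:5  d3:6  d4:6  d5:6 — peak 6 ≤ 6.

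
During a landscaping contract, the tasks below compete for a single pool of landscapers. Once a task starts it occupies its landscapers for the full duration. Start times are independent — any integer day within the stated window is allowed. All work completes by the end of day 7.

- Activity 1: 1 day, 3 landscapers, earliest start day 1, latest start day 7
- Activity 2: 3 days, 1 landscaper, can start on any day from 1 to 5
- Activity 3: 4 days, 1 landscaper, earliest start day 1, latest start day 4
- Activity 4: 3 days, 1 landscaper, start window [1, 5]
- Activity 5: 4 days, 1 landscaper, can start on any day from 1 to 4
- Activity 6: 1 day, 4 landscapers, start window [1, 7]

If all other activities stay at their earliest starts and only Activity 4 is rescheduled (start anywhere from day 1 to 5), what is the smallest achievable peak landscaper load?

Activity 4@1: d1:11  d2:4  d3:4  d4:2  d5:0  d6:0  d7:0 → peak 11
Activity 4@2: d1:10  d2:4  d3:4  d4:3  d5:0  d6:0  d7:0 → peak 10
Activity 4@3: d1:10  d2:3  d3:4  d4:3  d5:1  d6:0  d7:0 → peak 10
Activity 4@4: d1:10  d2:3  d3:3  d4:3  d5:1  d6:1  d7:0 → peak 10
Activity 4@5: d1:10  d2:3  d3:3  d4:2  d5:1  d6:1  d7:1 → peak 10
Best is Activity 4@2, peak 10.

10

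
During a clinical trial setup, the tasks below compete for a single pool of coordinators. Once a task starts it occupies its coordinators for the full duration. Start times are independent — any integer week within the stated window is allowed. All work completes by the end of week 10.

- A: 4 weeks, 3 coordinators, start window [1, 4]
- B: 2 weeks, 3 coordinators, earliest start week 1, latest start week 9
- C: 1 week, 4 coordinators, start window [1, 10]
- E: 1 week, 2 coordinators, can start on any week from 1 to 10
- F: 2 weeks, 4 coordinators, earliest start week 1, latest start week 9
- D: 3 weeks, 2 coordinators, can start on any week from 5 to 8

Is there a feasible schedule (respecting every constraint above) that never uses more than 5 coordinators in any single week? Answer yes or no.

Schedule A@1, B@5, C@8, E@1, F@9, D@5: w1:5  w2:3  w3:3  w4:3  w5:5  w6:5  w7:2  w8:4  w9:4  w10:4 — peak 5 ≤ 5.

yes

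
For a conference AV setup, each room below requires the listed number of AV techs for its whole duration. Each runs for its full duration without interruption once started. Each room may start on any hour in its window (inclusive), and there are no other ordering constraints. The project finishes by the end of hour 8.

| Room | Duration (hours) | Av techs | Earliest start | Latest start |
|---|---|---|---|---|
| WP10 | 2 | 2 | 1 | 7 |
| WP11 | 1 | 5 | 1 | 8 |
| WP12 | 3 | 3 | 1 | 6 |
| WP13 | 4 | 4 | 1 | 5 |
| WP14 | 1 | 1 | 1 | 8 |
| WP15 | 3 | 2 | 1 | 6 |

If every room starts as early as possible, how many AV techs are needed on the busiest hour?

17

Early-start schedule: WP10@1, WP11@1, WP12@1, WP13@1, WP14@1, WP15@1.
Load per hour: hour 1: 17, hour 2: 11, hour 3: 9, hour 4: 4, hour 5: 0, hour 6: 0, hour 7: 0, hour 8: 0.
Peak is 17.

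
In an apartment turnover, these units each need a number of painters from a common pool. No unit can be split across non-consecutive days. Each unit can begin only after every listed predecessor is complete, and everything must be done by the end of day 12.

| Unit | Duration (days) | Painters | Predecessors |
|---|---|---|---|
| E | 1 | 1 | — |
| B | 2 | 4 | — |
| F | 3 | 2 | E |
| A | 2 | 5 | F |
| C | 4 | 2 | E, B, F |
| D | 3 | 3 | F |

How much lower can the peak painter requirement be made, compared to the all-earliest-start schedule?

Early-start peak: d1:5  d2:6  d3:2  d4:2  d5:10  d6:10  d7:5  d8:2  d9:0  d10:0  d11:0  d12:0 ⇒ 10.
Leveled (E@1, B@1, F@3, A@6, C@8, D@8): d1:5  d2:4  d3:2  d4:2  d5:2  d6:5  d7:5  d8:5  d9:5  d10:5  d11:2  d12:0 ⇒ 5.
Reduction 10 − 5 = 5.

5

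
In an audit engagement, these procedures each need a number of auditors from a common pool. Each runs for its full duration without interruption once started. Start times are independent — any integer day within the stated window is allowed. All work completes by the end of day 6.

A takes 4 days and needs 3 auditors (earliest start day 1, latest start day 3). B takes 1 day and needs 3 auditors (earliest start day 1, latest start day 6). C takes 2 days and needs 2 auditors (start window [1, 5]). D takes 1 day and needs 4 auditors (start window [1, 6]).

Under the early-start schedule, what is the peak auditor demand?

Early-start schedule: A@1, B@1, C@1, D@1.
Load per day: day 1: 12, day 2: 5, day 3: 3, day 4: 3, day 5: 0, day 6: 0.
Peak is 12.

12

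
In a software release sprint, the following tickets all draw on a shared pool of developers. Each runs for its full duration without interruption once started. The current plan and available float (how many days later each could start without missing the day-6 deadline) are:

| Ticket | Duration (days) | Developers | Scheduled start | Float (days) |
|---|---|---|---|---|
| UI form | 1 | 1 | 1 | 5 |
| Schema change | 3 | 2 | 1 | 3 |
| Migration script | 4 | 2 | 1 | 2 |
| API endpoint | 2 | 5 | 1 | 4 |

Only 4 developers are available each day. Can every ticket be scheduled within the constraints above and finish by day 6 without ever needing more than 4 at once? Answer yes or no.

no

Total developer-days = 25; over 6 days the average is 25/6 > 4, so some day must exceed 4.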